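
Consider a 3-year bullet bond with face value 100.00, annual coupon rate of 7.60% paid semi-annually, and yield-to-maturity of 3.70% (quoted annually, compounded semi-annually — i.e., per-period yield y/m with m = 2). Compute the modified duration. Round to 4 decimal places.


Coupon per period c = face * coupon_rate / m = 3.800000
Periods per year m = 2; per-period yield y/m = 0.018500
Number of cashflows N = 6
Cashflows (t years, CF_t, discount factor 1/(1+y/m)^(m*t), PV):
  t = 0.5000: CF_t = 3.800000, DF = 0.981836, PV = 3.730977
  t = 1.0000: CF_t = 3.800000, DF = 0.964002, PV = 3.663208
  t = 1.5000: CF_t = 3.800000, DF = 0.946492, PV = 3.596669
  t = 2.0000: CF_t = 3.800000, DF = 0.929300, PV = 3.531339
  t = 2.5000: CF_t = 3.800000, DF = 0.912420, PV = 3.467196
  t = 3.0000: CF_t = 103.800000, DF = 0.895847, PV = 92.988909
Price P = sum_t PV_t = 110.978299
First compute Macaulay numerator sum_t t * PV_t:
  t * PV_t at t = 0.5000: 1.865488
  t * PV_t at t = 1.0000: 3.663208
  t * PV_t at t = 1.5000: 5.395004
  t * PV_t at t = 2.0000: 7.062679
  t * PV_t at t = 2.5000: 8.667991
  t * PV_t at t = 3.0000: 278.966728
Macaulay duration D = 305.621097 / 110.978299 = 2.753882
Modified duration = D / (1 + y/m) = 2.753882 / (1 + 0.018500) = 2.703860

Answer: Modified duration = 2.7039


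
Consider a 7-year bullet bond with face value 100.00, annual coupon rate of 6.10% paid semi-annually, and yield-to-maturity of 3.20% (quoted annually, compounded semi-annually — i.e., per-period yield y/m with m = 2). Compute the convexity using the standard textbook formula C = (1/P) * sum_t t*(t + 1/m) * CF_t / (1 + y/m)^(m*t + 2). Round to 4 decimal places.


Coupon per period c = face * coupon_rate / m = 3.050000
Periods per year m = 2; per-period yield y/m = 0.016000
Number of cashflows N = 14
Cashflows (t years, CF_t, discount factor 1/(1+y/m)^(m*t), PV):
  t = 0.5000: CF_t = 3.050000, DF = 0.984252, PV = 3.001969
  t = 1.0000: CF_t = 3.050000, DF = 0.968752, PV = 2.954693
  t = 1.5000: CF_t = 3.050000, DF = 0.953496, PV = 2.908163
  t = 2.0000: CF_t = 3.050000, DF = 0.938480, PV = 2.862365
  t = 2.5000: CF_t = 3.050000, DF = 0.923701, PV = 2.817288
  t = 3.0000: CF_t = 3.050000, DF = 0.909155, PV = 2.772922
  t = 3.5000: CF_t = 3.050000, DF = 0.894837, PV = 2.729254
  t = 4.0000: CF_t = 3.050000, DF = 0.880745, PV = 2.686273
  t = 4.5000: CF_t = 3.050000, DF = 0.866875, PV = 2.643970
  t = 5.0000: CF_t = 3.050000, DF = 0.853224, PV = 2.602332
  t = 5.5000: CF_t = 3.050000, DF = 0.839787, PV = 2.561351
  t = 6.0000: CF_t = 3.050000, DF = 0.826562, PV = 2.521015
  t = 6.5000: CF_t = 3.050000, DF = 0.813545, PV = 2.481313
  t = 7.0000: CF_t = 103.050000, DF = 0.800734, PV = 82.515604
Price P = sum_t PV_t = 118.058511
Convexity numerator sum_t t*(t + 1/m) * CF_t / (1+y/m)^(m*t + 2):
  t = 0.5000: term = 1.454081
  t = 1.0000: term = 4.293547
  t = 1.5000: term = 8.451865
  t = 2.0000: term = 13.864608
  t = 2.5000: term = 20.469402
  t = 3.0000: term = 28.205868
  t = 3.5000: term = 37.015575
  t = 4.0000: term = 46.841982
  t = 4.5000: term = 57.630392
  t = 5.0000: term = 69.327899
  t = 5.5000: term = 81.883345
  t = 6.0000: term = 95.247270
  t = 6.5000: term = 109.371865
  t = 7.0000: term = 4196.700459
Convexity = (1/P) * sum = 4770.758158 / 118.058511 = 40.410116

Answer: Convexity = 40.4101


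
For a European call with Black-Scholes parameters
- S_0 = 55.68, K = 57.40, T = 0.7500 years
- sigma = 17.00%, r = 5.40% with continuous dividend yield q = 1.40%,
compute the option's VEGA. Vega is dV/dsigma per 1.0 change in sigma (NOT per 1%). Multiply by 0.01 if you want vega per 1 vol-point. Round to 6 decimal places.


d1 = 0.0707370412; d2 = -0.0764872774
phi(d1) = 0.3979454284; exp(-qT) = 0.9895549326; exp(-rT) = 0.9603091645
Vega = S * exp(-qT) * phi(d1) * sqrt(T) = 55.6800 * 0.9895549326 * 0.3979454284 * 0.8660254038 = 18.988615

Answer: Vega = 18.988615


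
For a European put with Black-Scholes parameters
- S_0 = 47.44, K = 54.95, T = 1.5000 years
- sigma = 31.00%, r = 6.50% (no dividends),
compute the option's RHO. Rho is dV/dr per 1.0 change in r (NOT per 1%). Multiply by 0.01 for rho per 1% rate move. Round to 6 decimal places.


Answer: Rho = -46.771366

Derivation:
d1 = 0.0595702047; d2 = -0.3201007054
phi(d1) = 0.3982350629; exp(-qT) = 1.0000000000; exp(-rT) = 0.9071023416
N(-d2) = 0.6255540045
Rho = -K*T*exp(-rT)*N(-d2) = -54.9500 * 1.5000 * 0.9071023416 * 0.6255540045 = -46.771366


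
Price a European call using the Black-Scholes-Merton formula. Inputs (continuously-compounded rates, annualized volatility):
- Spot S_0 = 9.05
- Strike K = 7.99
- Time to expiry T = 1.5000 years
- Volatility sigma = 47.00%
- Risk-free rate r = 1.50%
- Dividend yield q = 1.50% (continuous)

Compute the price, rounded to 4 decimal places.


d1 = (ln(S/K) + (r - q + 0.5*sigma^2) * T) / (sigma * sqrt(T)) = 0.50422833
d2 = d1 - sigma * sqrt(T) = -0.07140176
exp(-rT) = 0.97775124; exp(-qT) = 0.97775124
C = S_0 * exp(-qT) * N(d1) - K * exp(-rT) * N(d2)
N(d1) = 0.69294953; N(d2) = 0.47153900
C = 9.0500 * 0.97775124 * 0.69294953 - 7.9900 * 0.97775124 * 0.47153900 = 2.4479

Answer: Price = 2.4479


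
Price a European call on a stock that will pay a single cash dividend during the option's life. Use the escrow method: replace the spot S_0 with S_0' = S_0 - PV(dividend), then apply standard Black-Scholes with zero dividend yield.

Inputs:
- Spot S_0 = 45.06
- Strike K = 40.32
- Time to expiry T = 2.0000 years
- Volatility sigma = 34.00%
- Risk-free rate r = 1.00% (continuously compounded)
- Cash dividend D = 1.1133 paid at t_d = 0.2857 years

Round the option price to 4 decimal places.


Answer: Price = 10.3323

Derivation:
PV(D) = D * exp(-r * t_d) = 1.1133 * 0.99714708 = 1.11012384
S_0' = S_0 - PV(D) = 45.0600 - 1.11012384 = 43.94987616
d1 = (ln(S_0'/K) + (r + sigma^2/2)*T) / (sigma*sqrt(T)) = 0.46128773
d2 = d1 - sigma*sqrt(T) = -0.01954488
exp(-rT) = 0.98019867
N(d1) = 0.67770391; N(d2) = 0.49220322
C = S_0' * N(d1) - K * exp(-rT) * N(d2) = 43.94987616 * 0.67770391 - 40.3200 * 0.98019867 * 0.49220322 = 10.3323


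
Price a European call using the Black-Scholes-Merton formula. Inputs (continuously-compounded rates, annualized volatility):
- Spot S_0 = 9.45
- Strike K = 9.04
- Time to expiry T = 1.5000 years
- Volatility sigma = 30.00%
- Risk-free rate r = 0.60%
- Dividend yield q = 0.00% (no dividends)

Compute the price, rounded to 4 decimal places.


d1 = (ln(S/K) + (r - q + 0.5*sigma^2) * T) / (sigma * sqrt(T)) = 0.32892719
d2 = d1 - sigma * sqrt(T) = -0.03849627
exp(-rT) = 0.99104038; exp(-qT) = 1.00000000
C = S_0 * exp(-qT) * N(d1) - K * exp(-rT) * N(d2)
N(d1) = 0.62889464; N(d2) = 0.48464600
C = 9.4500 * 1.00000000 * 0.62889464 - 9.0400 * 0.99104038 * 0.48464600 = 1.6011

Answer: Price = 1.6011


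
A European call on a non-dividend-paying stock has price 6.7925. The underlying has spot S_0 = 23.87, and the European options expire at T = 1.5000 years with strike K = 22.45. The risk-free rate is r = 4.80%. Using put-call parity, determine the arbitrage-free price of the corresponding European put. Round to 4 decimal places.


Answer: Put price = 3.8129

Derivation:
Put-call parity: C - P = S_0 * exp(-qT) - K * exp(-rT).
S_0 * exp(-qT) = 23.8700 * 1.00000000 = 23.87000000
K * exp(-rT) = 22.4500 * 0.93053090 = 20.89041861
P = C - S*exp(-qT) + K*exp(-rT)
P = 6.7925 - 23.87000000 + 20.89041861 = 3.8129


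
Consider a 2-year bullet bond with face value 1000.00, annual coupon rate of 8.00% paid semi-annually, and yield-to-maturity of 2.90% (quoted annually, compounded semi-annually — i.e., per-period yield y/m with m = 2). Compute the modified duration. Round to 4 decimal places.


Answer: Modified duration = 1.8663

Derivation:
Coupon per period c = face * coupon_rate / m = 40.000000
Periods per year m = 2; per-period yield y/m = 0.014500
Number of cashflows N = 4
Cashflows (t years, CF_t, discount factor 1/(1+y/m)^(m*t), PV):
  t = 0.5000: CF_t = 40.000000, DF = 0.985707, PV = 39.428290
  t = 1.0000: CF_t = 40.000000, DF = 0.971619, PV = 38.864751
  t = 1.5000: CF_t = 40.000000, DF = 0.957732, PV = 38.309267
  t = 2.0000: CF_t = 1040.000000, DF = 0.944043, PV = 981.804761
Price P = sum_t PV_t = 1098.407068
First compute Macaulay numerator sum_t t * PV_t:
  t * PV_t at t = 0.5000: 19.714145
  t * PV_t at t = 1.0000: 38.864751
  t * PV_t at t = 1.5000: 57.463900
  t * PV_t at t = 2.0000: 1963.609522
Macaulay duration D = 2079.652318 / 1098.407068 = 1.893335
Modified duration = D / (1 + y/m) = 1.893335 / (1 + 0.014500) = 1.866274


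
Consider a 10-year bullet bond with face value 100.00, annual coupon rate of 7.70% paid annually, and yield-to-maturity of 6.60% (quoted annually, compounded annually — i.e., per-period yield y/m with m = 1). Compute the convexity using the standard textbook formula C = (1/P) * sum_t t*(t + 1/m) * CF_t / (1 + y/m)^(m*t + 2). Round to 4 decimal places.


Coupon per period c = face * coupon_rate / m = 7.700000
Periods per year m = 1; per-period yield y/m = 0.066000
Number of cashflows N = 10
Cashflows (t years, CF_t, discount factor 1/(1+y/m)^(m*t), PV):
  t = 1.0000: CF_t = 7.700000, DF = 0.938086, PV = 7.223265
  t = 2.0000: CF_t = 7.700000, DF = 0.880006, PV = 6.776046
  t = 3.0000: CF_t = 7.700000, DF = 0.825521, PV = 6.356516
  t = 4.0000: CF_t = 7.700000, DF = 0.774410, PV = 5.962960
  t = 5.0000: CF_t = 7.700000, DF = 0.726464, PV = 5.593771
  t = 6.0000: CF_t = 7.700000, DF = 0.681486, PV = 5.247440
  t = 7.0000: CF_t = 7.700000, DF = 0.639292, PV = 4.922552
  t = 8.0000: CF_t = 7.700000, DF = 0.599711, PV = 4.617778
  t = 9.0000: CF_t = 7.700000, DF = 0.562581, PV = 4.331875
  t = 10.0000: CF_t = 107.700000, DF = 0.527750, PV = 56.838637
Price P = sum_t PV_t = 107.870839
Convexity numerator sum_t t*(t + 1/m) * CF_t / (1+y/m)^(m*t + 2):
  t = 1.0000: term = 12.713031
  t = 2.0000: term = 35.777761
  t = 3.0000: term = 67.125255
  t = 4.0000: term = 104.948804
  t = 5.0000: term = 147.676553
  t = 6.0000: term = 193.946693
  t = 7.0000: term = 242.584981
  t = 8.0000: term = 292.584405
  t = 9.0000: term = 343.086779
  t = 10.0000: term = 5502.017054
Convexity = (1/P) * sum = 6942.461316 / 107.870839 = 64.359018

Answer: Convexity = 64.3590


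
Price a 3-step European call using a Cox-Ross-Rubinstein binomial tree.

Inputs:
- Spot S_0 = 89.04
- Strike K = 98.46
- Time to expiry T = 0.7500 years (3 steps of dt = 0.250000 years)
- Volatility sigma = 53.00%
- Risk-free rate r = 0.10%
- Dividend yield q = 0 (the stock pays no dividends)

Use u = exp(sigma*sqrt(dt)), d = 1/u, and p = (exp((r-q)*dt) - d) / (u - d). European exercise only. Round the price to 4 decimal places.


dt = T/N = 0.250000
u = exp(sigma*sqrt(dt)) = 1.303431; d = 1/u = 0.767206
p = (exp((r-q)*dt) - d) / (u - d) = 0.434601
Discount per step: exp(-r*dt) = 0.999750
Stock lattice S(k, i) with i counting down-moves:
  k=0: S(0,0) = 89.0400
  k=1: S(1,0) = 116.0575; S(1,1) = 68.3120
  k=2: S(2,0) = 151.2729; S(2,1) = 89.0400; S(2,2) = 52.4094
  k=3: S(3,0) = 197.1738; S(3,1) = 116.0575; S(3,2) = 68.3120; S(3,3) = 40.2088
Terminal payoffs V(N, i) = max(S_T - K, 0):
  V(3,0) = 98.713826; V(3,1) = 17.597494; V(3,2) = 0.000000; V(3,3) = 0.000000
Backward induction: V(k, i) = exp(-r*dt) * [p * V(k+1, i) + (1-p) * V(k+1, i+1)].
  V(2,0) = exp(-r*dt) * [p*98.713826 + (1-p)*17.597494] = 52.837545
  V(2,1) = exp(-r*dt) * [p*17.597494 + (1-p)*0.000000] = 7.645982
  V(2,2) = exp(-r*dt) * [p*0.000000 + (1-p)*0.000000] = 0.000000
  V(1,0) = exp(-r*dt) * [p*52.837545 + (1-p)*7.645982] = 27.279472
  V(1,1) = exp(-r*dt) * [p*7.645982 + (1-p)*0.000000] = 3.322123
  V(0,0) = exp(-r*dt) * [p*27.279472 + (1-p)*3.322123] = 13.730584

Answer: Price = V(0,0) = 13.7306


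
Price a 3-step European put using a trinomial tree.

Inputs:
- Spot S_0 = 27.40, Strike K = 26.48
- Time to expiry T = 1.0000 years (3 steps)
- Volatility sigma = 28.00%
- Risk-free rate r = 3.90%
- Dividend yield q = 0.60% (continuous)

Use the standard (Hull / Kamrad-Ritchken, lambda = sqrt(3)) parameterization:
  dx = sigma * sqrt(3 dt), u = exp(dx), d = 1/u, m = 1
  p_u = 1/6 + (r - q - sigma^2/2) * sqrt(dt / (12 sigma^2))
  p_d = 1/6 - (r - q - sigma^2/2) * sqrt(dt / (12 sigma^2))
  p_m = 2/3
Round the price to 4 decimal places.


Answer: Price = V(0,0) = 2.0137

Derivation:
dt = T/N = 0.333333; dx = sigma*sqrt(3*dt) = 0.280000
u = exp(dx) = 1.323130; d = 1/u = 0.755784
p_u = 0.162976, p_m = 0.666667, p_d = 0.170357
Discount per step: exp(-r*dt) = 0.987084
Stock lattice S(k, j) with j the centered position index:
  k=0: S(0,+0) = 27.4000
  k=1: S(1,-1) = 20.7085; S(1,+0) = 27.4000; S(1,+1) = 36.2538
  k=2: S(2,-2) = 15.6511; S(2,-1) = 20.7085; S(2,+0) = 27.4000; S(2,+1) = 36.2538; S(2,+2) = 47.9684
  k=3: S(3,-3) = 11.8289; S(3,-2) = 15.6511; S(3,-1) = 20.7085; S(3,+0) = 27.4000; S(3,+1) = 36.2538; S(3,+2) = 47.9684; S(3,+3) = 63.4685
Terminal payoffs V(N, j) = max(K - S_T, 0):
  V(3,-3) = 14.651132; V(3,-2) = 10.828872; V(3,-1) = 5.771525; V(3,+0) = 0.000000; V(3,+1) = 0.000000; V(3,+2) = 0.000000; V(3,+3) = 0.000000
Backward induction: V(k, j) = exp(-r*dt) * [p_u * V(k+1, j+1) + p_m * V(k+1, j) + p_d * V(k+1, j-1)]
  V(2,-2) = exp(-r*dt) * [p_u*5.771525 + p_m*10.828872 + p_d*14.651132] = 10.518165
  V(2,-1) = exp(-r*dt) * [p_u*0.000000 + p_m*5.771525 + p_d*10.828872] = 5.618936
  V(2,+0) = exp(-r*dt) * [p_u*0.000000 + p_m*0.000000 + p_d*5.771525] = 0.970521
  V(2,+1) = exp(-r*dt) * [p_u*0.000000 + p_m*0.000000 + p_d*0.000000] = 0.000000
  V(2,+2) = exp(-r*dt) * [p_u*0.000000 + p_m*0.000000 + p_d*0.000000] = 0.000000
  V(1,-1) = exp(-r*dt) * [p_u*0.970521 + p_m*5.618936 + p_d*10.518165] = 5.622406
  V(1,+0) = exp(-r*dt) * [p_u*0.000000 + p_m*0.970521 + p_d*5.618936] = 1.583520
  V(1,+1) = exp(-r*dt) * [p_u*0.000000 + p_m*0.000000 + p_d*0.970521] = 0.163200
  V(0,+0) = exp(-r*dt) * [p_u*0.163200 + p_m*1.583520 + p_d*5.622406] = 2.013745


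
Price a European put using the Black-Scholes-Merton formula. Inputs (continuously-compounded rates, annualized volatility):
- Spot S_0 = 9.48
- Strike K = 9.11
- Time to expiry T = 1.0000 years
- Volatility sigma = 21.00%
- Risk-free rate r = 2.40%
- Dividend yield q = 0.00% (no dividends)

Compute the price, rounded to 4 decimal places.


Answer: Price = 0.5103

Derivation:
d1 = (ln(S/K) + (r - q + 0.5*sigma^2) * T) / (sigma * sqrt(T)) = 0.40886479
d2 = d1 - sigma * sqrt(T) = 0.19886479
exp(-rT) = 0.97628571; exp(-qT) = 1.00000000
P = K * exp(-rT) * N(-d2) - S_0 * exp(-qT) * N(-d1)
N(-d1) = 0.34131945; N(-d2) = 0.42118426
P = 9.1100 * 0.97628571 * 0.42118426 - 9.4800 * 1.00000000 * 0.34131945 = 0.5103


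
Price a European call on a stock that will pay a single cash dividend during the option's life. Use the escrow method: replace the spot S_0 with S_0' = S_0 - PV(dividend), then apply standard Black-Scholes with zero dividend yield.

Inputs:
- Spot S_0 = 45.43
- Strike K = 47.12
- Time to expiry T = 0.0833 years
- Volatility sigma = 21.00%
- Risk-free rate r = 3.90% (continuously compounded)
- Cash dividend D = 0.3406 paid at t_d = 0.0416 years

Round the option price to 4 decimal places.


Answer: Price = 0.4170

Derivation:
PV(D) = D * exp(-r * t_d) = 0.3406 * 0.99837892 = 0.34004786
S_0' = S_0 - PV(D) = 45.4300 - 0.34004786 = 45.08995214
d1 = (ln(S_0'/K) + (r + sigma^2/2)*T) / (sigma*sqrt(T)) = -0.64268052
d2 = d1 - sigma*sqrt(T) = -0.70329018
exp(-rT) = 0.99675657
N(d1) = 0.26021571; N(d2) = 0.24093747
C = S_0' * N(d1) - K * exp(-rT) * N(d2) = 45.08995214 * 0.26021571 - 47.1200 * 0.99675657 * 0.24093747 = 0.4170


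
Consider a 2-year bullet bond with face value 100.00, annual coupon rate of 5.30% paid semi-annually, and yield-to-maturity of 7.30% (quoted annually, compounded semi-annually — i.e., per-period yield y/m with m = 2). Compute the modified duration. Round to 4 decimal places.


Coupon per period c = face * coupon_rate / m = 2.650000
Periods per year m = 2; per-period yield y/m = 0.036500
Number of cashflows N = 4
Cashflows (t years, CF_t, discount factor 1/(1+y/m)^(m*t), PV):
  t = 0.5000: CF_t = 2.650000, DF = 0.964785, PV = 2.556681
  t = 1.0000: CF_t = 2.650000, DF = 0.930811, PV = 2.466648
  t = 1.5000: CF_t = 2.650000, DF = 0.898033, PV = 2.379786
  t = 2.0000: CF_t = 102.650000, DF = 0.866409, PV = 88.936847
Price P = sum_t PV_t = 96.339963
First compute Macaulay numerator sum_t t * PV_t:
  t * PV_t at t = 0.5000: 1.278341
  t * PV_t at t = 1.0000: 2.466648
  t * PV_t at t = 1.5000: 3.569679
  t * PV_t at t = 2.0000: 177.873694
Macaulay duration D = 185.188362 / 96.339963 = 1.922238
Modified duration = D / (1 + y/m) = 1.922238 / (1 + 0.036500) = 1.854547

Answer: Modified duration = 1.8545


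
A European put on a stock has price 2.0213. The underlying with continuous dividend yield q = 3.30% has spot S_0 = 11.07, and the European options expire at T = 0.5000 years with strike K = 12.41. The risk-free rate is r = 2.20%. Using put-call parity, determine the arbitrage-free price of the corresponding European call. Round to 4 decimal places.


Put-call parity: C - P = S_0 * exp(-qT) - K * exp(-rT).
S_0 * exp(-qT) = 11.0700 * 0.98363538 = 10.88884365
K * exp(-rT) = 12.4100 * 0.98906028 = 12.27423806
C = P + S*exp(-qT) - K*exp(-rT)
C = 2.0213 + 10.88884365 - 12.27423806 = 0.6359

Answer: Call price = 0.6359


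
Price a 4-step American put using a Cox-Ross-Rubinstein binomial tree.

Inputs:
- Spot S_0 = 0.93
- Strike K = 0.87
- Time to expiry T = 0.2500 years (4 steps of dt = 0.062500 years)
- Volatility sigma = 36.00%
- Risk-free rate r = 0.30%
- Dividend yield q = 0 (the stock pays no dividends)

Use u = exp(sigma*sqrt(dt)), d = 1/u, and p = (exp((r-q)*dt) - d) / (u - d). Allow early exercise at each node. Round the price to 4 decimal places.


Answer: Price = V(0,0) = 0.0416

Derivation:
dt = T/N = 0.062500
u = exp(sigma*sqrt(dt)) = 1.094174; d = 1/u = 0.913931
p = (exp((r-q)*dt) - d) / (u - d) = 0.478556
Discount per step: exp(-r*dt) = 0.999813
Stock lattice S(k, i) with i counting down-moves:
  k=0: S(0,0) = 0.9300
  k=1: S(1,0) = 1.0176; S(1,1) = 0.8500
  k=2: S(2,0) = 1.1134; S(2,1) = 0.9300; S(2,2) = 0.7768
  k=3: S(3,0) = 1.2183; S(3,1) = 1.0176; S(3,2) = 0.8500; S(3,3) = 0.7099
  k=4: S(4,0) = 1.3330; S(4,1) = 1.1134; S(4,2) = 0.9300; S(4,3) = 0.7768; S(4,4) = 0.6488
Terminal payoffs V(N, i) = max(K - S_T, 0):
  V(4,0) = 0.000000; V(4,1) = 0.000000; V(4,2) = 0.000000; V(4,3) = 0.093199; V(4,4) = 0.221161
Backward induction: V(k, i) = exp(-r*dt) * [p * V(k+1, i) + (1-p) * V(k+1, i+1)]; then take max(V_cont, immediate exercise) for American.
  V(3,0) = exp(-r*dt) * [p*0.000000 + (1-p)*0.000000] = 0.000000; exercise = 0.000000; V(3,0) = max -> 0.000000
  V(3,1) = exp(-r*dt) * [p*0.000000 + (1-p)*0.000000] = 0.000000; exercise = 0.000000; V(3,1) = max -> 0.000000
  V(3,2) = exp(-r*dt) * [p*0.000000 + (1-p)*0.093199] = 0.048589; exercise = 0.020044; V(3,2) = max -> 0.048589
  V(3,3) = exp(-r*dt) * [p*0.093199 + (1-p)*0.221161] = 0.159894; exercise = 0.160057; V(3,3) = max -> 0.160057
  V(2,0) = exp(-r*dt) * [p*0.000000 + (1-p)*0.000000] = 0.000000; exercise = 0.000000; V(2,0) = max -> 0.000000
  V(2,1) = exp(-r*dt) * [p*0.000000 + (1-p)*0.048589] = 0.025332; exercise = 0.000000; V(2,1) = max -> 0.025332
  V(2,2) = exp(-r*dt) * [p*0.048589 + (1-p)*0.160057] = 0.106693; exercise = 0.093199; V(2,2) = max -> 0.106693
  V(1,0) = exp(-r*dt) * [p*0.000000 + (1-p)*0.025332] = 0.013207; exercise = 0.000000; V(1,0) = max -> 0.013207
  V(1,1) = exp(-r*dt) * [p*0.025332 + (1-p)*0.106693] = 0.067745; exercise = 0.020044; V(1,1) = max -> 0.067745
  V(0,0) = exp(-r*dt) * [p*0.013207 + (1-p)*0.067745] = 0.041637; exercise = 0.000000; V(0,0) = max -> 0.041637


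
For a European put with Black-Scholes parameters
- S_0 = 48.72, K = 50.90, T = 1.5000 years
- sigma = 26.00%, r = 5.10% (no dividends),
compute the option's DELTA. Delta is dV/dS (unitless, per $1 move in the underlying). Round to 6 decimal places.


d1 = 0.2619908276; d2 = -0.0564428389
phi(d1) = 0.3854830214; exp(-qT) = 1.0000000000; exp(-rT) = 0.9263529143
N(-d1) = 0.3966642569
Delta = -exp(-qT) * N(-d1) = -1.0000000000 * 0.3966642569 = -0.396664

Answer: Delta = -0.396664


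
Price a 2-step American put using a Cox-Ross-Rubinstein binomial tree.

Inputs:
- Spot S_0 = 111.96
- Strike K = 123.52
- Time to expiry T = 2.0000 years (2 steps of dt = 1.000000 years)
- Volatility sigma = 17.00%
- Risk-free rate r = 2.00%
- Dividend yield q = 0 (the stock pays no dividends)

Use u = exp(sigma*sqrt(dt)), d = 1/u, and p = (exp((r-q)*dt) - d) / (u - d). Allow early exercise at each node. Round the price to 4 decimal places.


dt = T/N = 1.000000
u = exp(sigma*sqrt(dt)) = 1.185305; d = 1/u = 0.843665
p = (exp((r-q)*dt) - d) / (u - d) = 0.516733
Discount per step: exp(-r*dt) = 0.980199
Stock lattice S(k, i) with i counting down-moves:
  k=0: S(0,0) = 111.9600
  k=1: S(1,0) = 132.7067; S(1,1) = 94.4567
  k=2: S(2,0) = 157.2979; S(2,1) = 111.9600; S(2,2) = 79.6898
Terminal payoffs V(N, i) = max(K - S_T, 0):
  V(2,0) = 0.000000; V(2,1) = 11.560000; V(2,2) = 43.830195
Backward induction: V(k, i) = exp(-r*dt) * [p * V(k+1, i) + (1-p) * V(k+1, i+1)]; then take max(V_cont, immediate exercise) for American.
  V(1,0) = exp(-r*dt) * [p*0.000000 + (1-p)*11.560000] = 5.475950; exercise = 0.000000; V(1,0) = max -> 5.475950
  V(1,1) = exp(-r*dt) * [p*11.560000 + (1-p)*43.830195] = 26.617427; exercise = 29.063287; V(1,1) = max -> 29.063287
  V(0,0) = exp(-r*dt) * [p*5.475950 + (1-p)*29.063287] = 16.540796; exercise = 11.560000; V(0,0) = max -> 16.540796

Answer: Price = V(0,0) = 16.5408


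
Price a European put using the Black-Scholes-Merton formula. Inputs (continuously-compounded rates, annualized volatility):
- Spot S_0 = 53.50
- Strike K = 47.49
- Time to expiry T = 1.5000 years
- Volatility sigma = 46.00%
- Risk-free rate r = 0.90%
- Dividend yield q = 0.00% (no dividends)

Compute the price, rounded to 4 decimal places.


Answer: Price = 8.1053

Derivation:
d1 = (ln(S/K) + (r - q + 0.5*sigma^2) * T) / (sigma * sqrt(T)) = 0.51716626
d2 = d1 - sigma * sqrt(T) = -0.04621638
exp(-rT) = 0.98659072; exp(-qT) = 1.00000000
P = K * exp(-rT) * N(-d2) - S_0 * exp(-qT) * N(-d1)
N(-d1) = 0.30252005; N(-d2) = 0.51843111
P = 47.4900 * 0.98659072 * 0.51843111 - 53.5000 * 1.00000000 * 0.30252005 = 8.1053


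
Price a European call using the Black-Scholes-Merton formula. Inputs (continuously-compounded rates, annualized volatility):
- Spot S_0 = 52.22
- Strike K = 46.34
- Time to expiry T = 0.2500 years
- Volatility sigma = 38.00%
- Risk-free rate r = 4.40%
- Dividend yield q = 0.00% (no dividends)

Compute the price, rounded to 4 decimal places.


Answer: Price = 7.7419

Derivation:
d1 = (ln(S/K) + (r - q + 0.5*sigma^2) * T) / (sigma * sqrt(T)) = 0.78163181
d2 = d1 - sigma * sqrt(T) = 0.59163181
exp(-rT) = 0.98906028; exp(-qT) = 1.00000000
C = S_0 * exp(-qT) * N(d1) - K * exp(-rT) * N(d2)
N(d1) = 0.78278451; N(d2) = 0.72295142
C = 52.2200 * 1.00000000 * 0.78278451 - 46.3400 * 0.98906028 * 0.72295142 = 7.7419


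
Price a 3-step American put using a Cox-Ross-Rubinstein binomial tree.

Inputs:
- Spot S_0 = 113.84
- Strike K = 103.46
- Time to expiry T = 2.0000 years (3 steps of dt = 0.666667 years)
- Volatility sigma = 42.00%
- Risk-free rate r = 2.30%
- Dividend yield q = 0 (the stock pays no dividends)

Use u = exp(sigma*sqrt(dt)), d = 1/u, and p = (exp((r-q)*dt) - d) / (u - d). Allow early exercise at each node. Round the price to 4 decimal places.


dt = T/N = 0.666667
u = exp(sigma*sqrt(dt)) = 1.409068; d = 1/u = 0.709689
p = (exp((r-q)*dt) - d) / (u - d) = 0.437191
Discount per step: exp(-r*dt) = 0.984784
Stock lattice S(k, i) with i counting down-moves:
  k=0: S(0,0) = 113.8400
  k=1: S(1,0) = 160.4083; S(1,1) = 80.7910
  k=2: S(2,0) = 226.0262; S(2,1) = 113.8400; S(2,2) = 57.3365
  k=3: S(3,0) = 318.4864; S(3,1) = 160.4083; S(3,2) = 80.7910; S(3,3) = 40.6911
Terminal payoffs V(N, i) = max(K - S_T, 0):
  V(3,0) = 0.000000; V(3,1) = 0.000000; V(3,2) = 22.669015; V(3,3) = 62.768946
Backward induction: V(k, i) = exp(-r*dt) * [p * V(k+1, i) + (1-p) * V(k+1, i+1)]; then take max(V_cont, immediate exercise) for American.
  V(2,0) = exp(-r*dt) * [p*0.000000 + (1-p)*0.000000] = 0.000000; exercise = 0.000000; V(2,0) = max -> 0.000000
  V(2,1) = exp(-r*dt) * [p*0.000000 + (1-p)*22.669015] = 12.564181; exercise = 0.000000; V(2,1) = max -> 12.564181
  V(2,2) = exp(-r*dt) * [p*22.669015 + (1-p)*62.768946] = 44.549248; exercise = 46.123534; V(2,2) = max -> 46.123534
  V(1,0) = exp(-r*dt) * [p*0.000000 + (1-p)*12.564181] = 6.963630; exercise = 0.000000; V(1,0) = max -> 6.963630
  V(1,1) = exp(-r*dt) * [p*12.564181 + (1-p)*46.123534] = 30.973092; exercise = 22.669015; V(1,1) = max -> 30.973092
  V(0,0) = exp(-r*dt) * [p*6.963630 + (1-p)*30.973092] = 20.164785; exercise = 0.000000; V(0,0) = max -> 20.164785

Answer: Price = V(0,0) = 20.1648


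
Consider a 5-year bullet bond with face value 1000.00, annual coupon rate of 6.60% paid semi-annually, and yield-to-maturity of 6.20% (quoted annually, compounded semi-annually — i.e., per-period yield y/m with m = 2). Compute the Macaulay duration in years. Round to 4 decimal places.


Coupon per period c = face * coupon_rate / m = 33.000000
Periods per year m = 2; per-period yield y/m = 0.031000
Number of cashflows N = 10
Cashflows (t years, CF_t, discount factor 1/(1+y/m)^(m*t), PV):
  t = 0.5000: CF_t = 33.000000, DF = 0.969932, PV = 32.007759
  t = 1.0000: CF_t = 33.000000, DF = 0.940768, PV = 31.045353
  t = 1.5000: CF_t = 33.000000, DF = 0.912481, PV = 30.111885
  t = 2.0000: CF_t = 33.000000, DF = 0.885045, PV = 29.206484
  t = 2.5000: CF_t = 33.000000, DF = 0.858434, PV = 28.328307
  t = 3.0000: CF_t = 33.000000, DF = 0.832622, PV = 27.476534
  t = 3.5000: CF_t = 33.000000, DF = 0.807587, PV = 26.650372
  t = 4.0000: CF_t = 33.000000, DF = 0.783305, PV = 25.849052
  t = 4.5000: CF_t = 33.000000, DF = 0.759752, PV = 25.071825
  t = 5.0000: CF_t = 1033.000000, DF = 0.736908, PV = 761.226097
Price P = sum_t PV_t = 1016.973669
Macaulay numerator sum_t t * PV_t:
  t * PV_t at t = 0.5000: 16.003880
  t * PV_t at t = 1.0000: 31.045353
  t * PV_t at t = 1.5000: 45.167828
  t * PV_t at t = 2.0000: 58.412968
  t * PV_t at t = 2.5000: 70.820766
  t * PV_t at t = 3.0000: 82.429602
  t * PV_t at t = 3.5000: 93.276304
  t * PV_t at t = 4.0000: 103.396207
  t * PV_t at t = 4.5000: 112.823214
  t * PV_t at t = 5.0000: 3806.130485
Macaulay duration D = (sum_t t * PV_t) / P = 4419.506607 / 1016.973669 = 4.345743

Answer: Macaulay duration = 4.3457 years


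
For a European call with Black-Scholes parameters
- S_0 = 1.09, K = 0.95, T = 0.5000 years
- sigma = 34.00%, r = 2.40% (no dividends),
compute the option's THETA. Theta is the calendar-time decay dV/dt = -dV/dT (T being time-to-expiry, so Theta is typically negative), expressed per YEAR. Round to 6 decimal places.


Answer: Theta = -0.094980

Derivation:
d1 = 0.7419255120; d2 = 0.5015092064
phi(d1) = 0.3029567370; exp(-qT) = 1.0000000000; exp(-rT) = 0.9880717129
Theta = -S*exp(-qT)*phi(d1)*sigma/(2*sqrt(T)) - r*K*exp(-rT)*N(d2) + q*S*exp(-qT)*N(d1)
N(d1) = 0.7709337662; N(d2) = 0.6919935999; sqrt(T) = 0.7071067812
Term 1 = -1.0900 * 1.0000000000 * 0.3029567370 * 0.3400 / (2 * 0.7071067812) = -0.0793909560
Term 2 = -0.0240 * 0.9500 * 0.9880717129 * 0.6919935999 = -0.0155892561
Term 3 = 0 (no dividend yield, q = 0)
Theta = -0.0793909560 + (-0.0155892561) + (0.0000000000) = -0.094980


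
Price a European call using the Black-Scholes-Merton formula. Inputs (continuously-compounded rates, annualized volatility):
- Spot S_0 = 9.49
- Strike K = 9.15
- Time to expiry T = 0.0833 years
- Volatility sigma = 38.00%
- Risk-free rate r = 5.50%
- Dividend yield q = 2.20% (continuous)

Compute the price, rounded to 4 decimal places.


Answer: Price = 0.6142

Derivation:
d1 = (ln(S/K) + (r - q + 0.5*sigma^2) * T) / (sigma * sqrt(T)) = 0.41256489
d2 = d1 - sigma * sqrt(T) = 0.30289028
exp(-rT) = 0.99542898; exp(-qT) = 0.99816908
C = S_0 * exp(-qT) * N(d1) - K * exp(-rT) * N(d2)
N(d1) = 0.66003729; N(d2) = 0.61901326
C = 9.4900 * 0.99816908 * 0.66003729 - 9.1500 * 0.99542898 * 0.61901326 = 0.6142


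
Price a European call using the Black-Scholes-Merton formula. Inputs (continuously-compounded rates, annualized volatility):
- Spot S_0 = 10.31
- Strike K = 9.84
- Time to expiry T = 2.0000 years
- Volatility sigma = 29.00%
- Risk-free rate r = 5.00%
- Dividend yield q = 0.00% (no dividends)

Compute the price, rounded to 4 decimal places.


Answer: Price = 2.3612

Derivation:
d1 = (ln(S/K) + (r - q + 0.5*sigma^2) * T) / (sigma * sqrt(T)) = 0.56265849
d2 = d1 - sigma * sqrt(T) = 0.15253656
exp(-rT) = 0.90483742; exp(-qT) = 1.00000000
C = S_0 * exp(-qT) * N(d1) - K * exp(-rT) * N(d2)
N(d1) = 0.71316627; N(d2) = 0.56061812
C = 10.3100 * 1.00000000 * 0.71316627 - 9.8400 * 0.90483742 * 0.56061812 = 2.3612


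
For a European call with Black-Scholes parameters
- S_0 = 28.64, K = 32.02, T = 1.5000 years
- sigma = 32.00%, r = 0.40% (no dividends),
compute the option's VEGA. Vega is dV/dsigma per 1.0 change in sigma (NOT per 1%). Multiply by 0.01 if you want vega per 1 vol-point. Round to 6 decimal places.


d1 = -0.0733733565; d2 = -0.4652917154
phi(d1) = 0.3978698418; exp(-qT) = 1.0000000000; exp(-rT) = 0.9940179641
Vega = S * exp(-qT) * phi(d1) * sqrt(T) = 28.6400 * 1.0000000000 * 0.3978698418 * 1.2247448714 = 13.955958

Answer: Vega = 13.955958


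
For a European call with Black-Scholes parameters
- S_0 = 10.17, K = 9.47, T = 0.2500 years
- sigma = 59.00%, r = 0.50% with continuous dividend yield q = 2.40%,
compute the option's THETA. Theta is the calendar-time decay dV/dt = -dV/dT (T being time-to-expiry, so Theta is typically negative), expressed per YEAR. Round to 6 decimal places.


d1 = 0.3731383148; d2 = 0.0781383148
phi(d1) = 0.3721141436; exp(-qT) = 0.9940179641; exp(-rT) = 0.9987507809
Theta = -S*exp(-qT)*phi(d1)*sigma/(2*sqrt(T)) - r*K*exp(-rT)*N(d2) + q*S*exp(-qT)*N(d1)
N(d1) = 0.6454772482; N(d2) = 0.5311409852; sqrt(T) = 0.5000000000
Term 1 = -10.1700 * 0.9940179641 * 0.3721141436 * 0.5900 / (2 * 0.5000000000) = -2.2194398270
Term 2 = -0.0050 * 9.4700 * 0.9987507809 * 0.5311409852 = -0.0251181084
Term 3 = 0.0240 * 10.1700 * 0.9940179641 * 0.6454772482 = 0.1566056284
Theta = -2.2194398270 + (-0.0251181084) + (0.1566056284) = -2.087952

Answer: Theta = -2.087952


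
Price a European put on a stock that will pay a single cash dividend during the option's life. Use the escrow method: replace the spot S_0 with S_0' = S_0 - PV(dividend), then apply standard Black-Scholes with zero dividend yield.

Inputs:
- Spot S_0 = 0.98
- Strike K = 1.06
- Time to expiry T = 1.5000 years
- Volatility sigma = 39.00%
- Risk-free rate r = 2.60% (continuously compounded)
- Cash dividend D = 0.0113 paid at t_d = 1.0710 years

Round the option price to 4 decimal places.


Answer: Price = 0.2139

Derivation:
PV(D) = D * exp(-r * t_d) = 0.0113 * 0.97253813 = 0.01098968
S_0' = S_0 - PV(D) = 0.9800 - 0.01098968 = 0.96901032
d1 = (ln(S_0'/K) + (r + sigma^2/2)*T) / (sigma*sqrt(T)) = 0.13257826
d2 = d1 - sigma*sqrt(T) = -0.34507224
exp(-rT) = 0.96175071
N(-d1) = 0.44726346; N(-d2) = 0.63497997
P = K * exp(-rT) * N(-d2) - S_0' * N(-d1) = 1.0600 * 0.96175071 * 0.63497997 - 0.96901032 * 0.44726346 = 0.2139


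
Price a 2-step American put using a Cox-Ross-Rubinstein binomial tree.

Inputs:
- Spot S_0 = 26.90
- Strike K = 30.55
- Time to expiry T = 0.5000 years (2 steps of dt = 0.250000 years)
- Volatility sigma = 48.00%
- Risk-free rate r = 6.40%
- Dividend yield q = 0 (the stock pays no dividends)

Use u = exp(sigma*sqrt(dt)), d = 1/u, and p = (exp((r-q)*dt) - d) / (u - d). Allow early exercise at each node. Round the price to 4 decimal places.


Answer: Price = V(0,0) = 5.7459

Derivation:
dt = T/N = 0.250000
u = exp(sigma*sqrt(dt)) = 1.271249; d = 1/u = 0.786628
p = (exp((r-q)*dt) - d) / (u - d) = 0.473567
Discount per step: exp(-r*dt) = 0.984127
Stock lattice S(k, i) with i counting down-moves:
  k=0: S(0,0) = 26.9000
  k=1: S(1,0) = 34.1966; S(1,1) = 21.1603
  k=2: S(2,0) = 43.4724; S(2,1) = 26.9000; S(2,2) = 16.6453
Terminal payoffs V(N, i) = max(K - S_T, 0):
  V(2,0) = 0.000000; V(2,1) = 3.650000; V(2,2) = 13.904727
Backward induction: V(k, i) = exp(-r*dt) * [p * V(k+1, i) + (1-p) * V(k+1, i+1)]; then take max(V_cont, immediate exercise) for American.
  V(1,0) = exp(-r*dt) * [p*0.000000 + (1-p)*3.650000] = 1.890980; exercise = 0.000000; V(1,0) = max -> 1.890980
  V(1,1) = exp(-r*dt) * [p*3.650000 + (1-p)*13.904727] = 8.904800; exercise = 9.389711; V(1,1) = max -> 9.389711
  V(0,0) = exp(-r*dt) * [p*1.890980 + (1-p)*9.389711] = 5.745883; exercise = 3.650000; V(0,0) = max -> 5.745883


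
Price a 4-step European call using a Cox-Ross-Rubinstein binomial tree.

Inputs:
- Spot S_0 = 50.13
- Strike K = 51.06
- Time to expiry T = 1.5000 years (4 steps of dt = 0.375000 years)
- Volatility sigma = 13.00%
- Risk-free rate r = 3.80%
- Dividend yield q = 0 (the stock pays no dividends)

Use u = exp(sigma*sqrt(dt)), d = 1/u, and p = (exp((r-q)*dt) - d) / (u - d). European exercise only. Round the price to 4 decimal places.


Answer: Price = V(0,0) = 4.1080

Derivation:
dt = T/N = 0.375000
u = exp(sigma*sqrt(dt)) = 1.082863; d = 1/u = 0.923478
p = (exp((r-q)*dt) - d) / (u - d) = 0.570155
Discount per step: exp(-r*dt) = 0.985851
Stock lattice S(k, i) with i counting down-moves:
  k=0: S(0,0) = 50.1300
  k=1: S(1,0) = 54.2839; S(1,1) = 46.2939
  k=2: S(2,0) = 58.7820; S(2,1) = 50.1300; S(2,2) = 42.7514
  k=3: S(3,0) = 63.6529; S(3,1) = 54.2839; S(3,2) = 46.2939; S(3,3) = 39.4800
  k=4: S(4,0) = 68.9274; S(4,1) = 58.7820; S(4,2) = 50.1300; S(4,3) = 42.7514; S(4,4) = 36.4589
Terminal payoffs V(N, i) = max(S_T - K, 0):
  V(4,0) = 17.867367; V(4,1) = 7.722046; V(4,2) = 0.000000; V(4,3) = 0.000000; V(4,4) = 0.000000
Backward induction: V(k, i) = exp(-r*dt) * [p * V(k+1, i) + (1-p) * V(k+1, i+1)].
  V(3,0) = exp(-r*dt) * [p*17.867367 + (1-p)*7.722046] = 13.315345
  V(3,1) = exp(-r*dt) * [p*7.722046 + (1-p)*0.000000] = 4.340465
  V(3,2) = exp(-r*dt) * [p*0.000000 + (1-p)*0.000000] = 0.000000
  V(3,3) = exp(-r*dt) * [p*0.000000 + (1-p)*0.000000] = 0.000000
  V(2,0) = exp(-r*dt) * [p*13.315345 + (1-p)*4.340465] = 9.323720
  V(2,1) = exp(-r*dt) * [p*4.340465 + (1-p)*0.000000] = 2.439721
  V(2,2) = exp(-r*dt) * [p*0.000000 + (1-p)*0.000000] = 0.000000
  V(1,0) = exp(-r*dt) * [p*9.323720 + (1-p)*2.439721] = 6.274611
  V(1,1) = exp(-r*dt) * [p*2.439721 + (1-p)*0.000000] = 1.371337
  V(0,0) = exp(-r*dt) * [p*6.274611 + (1-p)*1.371337] = 4.108003


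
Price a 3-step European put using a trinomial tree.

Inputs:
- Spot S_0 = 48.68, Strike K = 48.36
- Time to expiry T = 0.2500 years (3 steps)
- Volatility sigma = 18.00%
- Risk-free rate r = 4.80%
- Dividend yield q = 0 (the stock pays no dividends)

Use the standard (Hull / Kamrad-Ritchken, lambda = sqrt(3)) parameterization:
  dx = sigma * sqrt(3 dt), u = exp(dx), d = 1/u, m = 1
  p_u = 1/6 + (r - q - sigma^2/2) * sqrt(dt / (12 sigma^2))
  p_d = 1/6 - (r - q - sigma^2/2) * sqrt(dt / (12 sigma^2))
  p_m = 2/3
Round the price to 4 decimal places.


Answer: Price = V(0,0) = 1.2128

Derivation:
dt = T/N = 0.083333; dx = sigma*sqrt(3*dt) = 0.090000
u = exp(dx) = 1.094174; d = 1/u = 0.913931
p_u = 0.181389, p_m = 0.666667, p_d = 0.151944
Discount per step: exp(-r*dt) = 0.996008
Stock lattice S(k, j) with j the centered position index:
  k=0: S(0,+0) = 48.6800
  k=1: S(1,-1) = 44.4902; S(1,+0) = 48.6800; S(1,+1) = 53.2644
  k=2: S(2,-2) = 40.6610; S(2,-1) = 44.4902; S(2,+0) = 48.6800; S(2,+1) = 53.2644; S(2,+2) = 58.2805
  k=3: S(3,-3) = 37.1613; S(3,-2) = 40.6610; S(3,-1) = 44.4902; S(3,+0) = 48.6800; S(3,+1) = 53.2644; S(3,+2) = 58.2805; S(3,+3) = 63.7691
Terminal payoffs V(N, j) = max(K - S_T, 0):
  V(3,-3) = 11.198686; V(3,-2) = 7.699046; V(3,-1) = 3.869830; V(3,+0) = 0.000000; V(3,+1) = 0.000000; V(3,+2) = 0.000000; V(3,+3) = 0.000000
Backward induction: V(k, j) = exp(-r*dt) * [p_u * V(k+1, j+1) + p_m * V(k+1, j) + p_d * V(k+1, j-1)]
  V(2,-2) = exp(-r*dt) * [p_u*3.869830 + p_m*7.699046 + p_d*11.198686] = 7.506135
  V(2,-1) = exp(-r*dt) * [p_u*0.000000 + p_m*3.869830 + p_d*7.699046] = 3.734745
  V(2,+0) = exp(-r*dt) * [p_u*0.000000 + p_m*0.000000 + p_d*3.869830] = 0.585652
  V(2,+1) = exp(-r*dt) * [p_u*0.000000 + p_m*0.000000 + p_d*0.000000] = 0.000000
  V(2,+2) = exp(-r*dt) * [p_u*0.000000 + p_m*0.000000 + p_d*0.000000] = 0.000000
  V(1,-1) = exp(-r*dt) * [p_u*0.585652 + p_m*3.734745 + p_d*7.506135] = 3.721660
  V(1,+0) = exp(-r*dt) * [p_u*0.000000 + p_m*0.585652 + p_d*3.734745] = 0.954084
  V(1,+1) = exp(-r*dt) * [p_u*0.000000 + p_m*0.000000 + p_d*0.585652] = 0.088631
  V(0,+0) = exp(-r*dt) * [p_u*0.088631 + p_m*0.954084 + p_d*3.721660] = 1.212758


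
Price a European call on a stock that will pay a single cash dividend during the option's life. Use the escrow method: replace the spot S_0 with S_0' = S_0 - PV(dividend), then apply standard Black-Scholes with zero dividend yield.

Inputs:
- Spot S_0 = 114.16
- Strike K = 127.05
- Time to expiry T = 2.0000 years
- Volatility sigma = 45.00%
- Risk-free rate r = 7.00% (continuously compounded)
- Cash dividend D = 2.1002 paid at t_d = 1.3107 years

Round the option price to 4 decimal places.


PV(D) = D * exp(-r * t_d) = 2.1002 * 0.91233412 = 1.91608411
S_0' = S_0 - PV(D) = 114.1600 - 1.91608411 = 112.24391589
d1 = (ln(S_0'/K) + (r + sigma^2/2)*T) / (sigma*sqrt(T)) = 0.34348673
d2 = d1 - sigma*sqrt(T) = -0.29290938
exp(-rT) = 0.86935824
N(d1) = 0.63438384; N(d2) = 0.38479571
C = S_0' * N(d1) - K * exp(-rT) * N(d2) = 112.24391589 * 0.63438384 - 127.0500 * 0.86935824 * 0.38479571 = 28.7043

Answer: Price = 28.7043


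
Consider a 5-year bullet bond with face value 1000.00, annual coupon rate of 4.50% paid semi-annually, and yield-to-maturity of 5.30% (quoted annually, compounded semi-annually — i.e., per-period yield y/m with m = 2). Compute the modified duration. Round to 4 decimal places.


Coupon per period c = face * coupon_rate / m = 22.500000
Periods per year m = 2; per-period yield y/m = 0.026500
Number of cashflows N = 10
Cashflows (t years, CF_t, discount factor 1/(1+y/m)^(m*t), PV):
  t = 0.5000: CF_t = 22.500000, DF = 0.974184, PV = 21.919143
  t = 1.0000: CF_t = 22.500000, DF = 0.949035, PV = 21.353281
  t = 1.5000: CF_t = 22.500000, DF = 0.924535, PV = 20.802027
  t = 2.0000: CF_t = 22.500000, DF = 0.900667, PV = 20.265004
  t = 2.5000: CF_t = 22.500000, DF = 0.877415, PV = 19.741846
  t = 3.0000: CF_t = 22.500000, DF = 0.854764, PV = 19.232192
  t = 3.5000: CF_t = 22.500000, DF = 0.832698, PV = 18.735696
  t = 4.0000: CF_t = 22.500000, DF = 0.811201, PV = 18.252018
  t = 4.5000: CF_t = 22.500000, DF = 0.790259, PV = 17.780826
  t = 5.0000: CF_t = 1022.500000, DF = 0.769858, PV = 787.179507
Price P = sum_t PV_t = 965.261541
First compute Macaulay numerator sum_t t * PV_t:
  t * PV_t at t = 0.5000: 10.959571
  t * PV_t at t = 1.0000: 21.353281
  t * PV_t at t = 1.5000: 31.203041
  t * PV_t at t = 2.0000: 40.530009
  t * PV_t at t = 2.5000: 49.354614
  t * PV_t at t = 3.0000: 57.696577
  t * PV_t at t = 3.5000: 65.574938
  t * PV_t at t = 4.0000: 73.008072
  t * PV_t at t = 4.5000: 80.013717
  t * PV_t at t = 5.0000: 3935.897537
Macaulay duration D = 4365.591357 / 965.261541 = 4.522703
Modified duration = D / (1 + y/m) = 4.522703 / (1 + 0.026500) = 4.405946

Answer: Modified duration = 4.4059


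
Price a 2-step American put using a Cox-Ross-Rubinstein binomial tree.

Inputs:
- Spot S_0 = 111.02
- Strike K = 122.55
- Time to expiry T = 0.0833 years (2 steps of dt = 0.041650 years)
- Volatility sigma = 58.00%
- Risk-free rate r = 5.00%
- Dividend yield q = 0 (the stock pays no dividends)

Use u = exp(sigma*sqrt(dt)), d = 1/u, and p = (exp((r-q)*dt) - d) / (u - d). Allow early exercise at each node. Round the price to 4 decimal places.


dt = T/N = 0.041650
u = exp(sigma*sqrt(dt)) = 1.125659; d = 1/u = 0.888369
p = (exp((r-q)*dt) - d) / (u - d) = 0.479228
Discount per step: exp(-r*dt) = 0.997920
Stock lattice S(k, i) with i counting down-moves:
  k=0: S(0,0) = 111.0200
  k=1: S(1,0) = 124.9706; S(1,1) = 98.6267
  k=2: S(2,0) = 140.6743; S(2,1) = 111.0200; S(2,2) = 87.6169
Terminal payoffs V(N, i) = max(K - S_T, 0):
  V(2,0) = 0.000000; V(2,1) = 11.530000; V(2,2) = 34.933116
Backward induction: V(k, i) = exp(-r*dt) * [p * V(k+1, i) + (1-p) * V(k+1, i+1)]; then take max(V_cont, immediate exercise) for American.
  V(1,0) = exp(-r*dt) * [p*0.000000 + (1-p)*11.530000] = 5.992013; exercise = 0.000000; V(1,0) = max -> 5.992013
  V(1,1) = exp(-r*dt) * [p*11.530000 + (1-p)*34.933116] = 23.668353; exercise = 23.923297; V(1,1) = max -> 23.923297
  V(0,0) = exp(-r*dt) * [p*5.992013 + (1-p)*23.923297] = 15.298236; exercise = 11.530000; V(0,0) = max -> 15.298236

Answer: Price = V(0,0) = 15.2982
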